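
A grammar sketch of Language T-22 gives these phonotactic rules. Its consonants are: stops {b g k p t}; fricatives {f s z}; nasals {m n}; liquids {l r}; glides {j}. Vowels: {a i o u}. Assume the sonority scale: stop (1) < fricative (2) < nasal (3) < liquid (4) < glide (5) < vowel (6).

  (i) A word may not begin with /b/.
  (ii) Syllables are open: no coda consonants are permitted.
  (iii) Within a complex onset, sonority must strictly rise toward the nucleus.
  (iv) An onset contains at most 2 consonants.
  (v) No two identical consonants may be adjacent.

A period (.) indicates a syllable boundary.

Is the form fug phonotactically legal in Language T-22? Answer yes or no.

no

fug — violates constraint (ii): syllable 1 coda /g/ has 1 consonant (> 0) → phonotactically illegal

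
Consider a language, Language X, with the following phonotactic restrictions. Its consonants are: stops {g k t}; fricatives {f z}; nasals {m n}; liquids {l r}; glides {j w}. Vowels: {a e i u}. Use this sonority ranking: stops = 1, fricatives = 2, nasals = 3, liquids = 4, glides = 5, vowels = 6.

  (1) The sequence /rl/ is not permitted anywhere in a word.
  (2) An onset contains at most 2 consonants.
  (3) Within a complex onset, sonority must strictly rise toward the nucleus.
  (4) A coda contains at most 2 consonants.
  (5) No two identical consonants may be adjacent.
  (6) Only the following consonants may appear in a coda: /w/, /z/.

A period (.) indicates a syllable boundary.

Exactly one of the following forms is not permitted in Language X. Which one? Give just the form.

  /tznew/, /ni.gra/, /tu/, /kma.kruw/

/tznew/

/tznew/ — violates constraint 2: syllable 1 onset /tzn/ has 3 consonants (> 2) → not permitted
/ni.gra/ — σ1 onset /n/, coda /∅/ ok; σ2 onset /gr/ (1→4 rises), coda /∅/ ok → permitted
/tu/ — σ1 onset /t/, coda /∅/ ok → permitted
/kma.kruw/ — σ1 onset /km/ (1→3 rises), coda /∅/ ok; σ2 onset /kr/ (1→4 rises), coda /w/ ok → permitted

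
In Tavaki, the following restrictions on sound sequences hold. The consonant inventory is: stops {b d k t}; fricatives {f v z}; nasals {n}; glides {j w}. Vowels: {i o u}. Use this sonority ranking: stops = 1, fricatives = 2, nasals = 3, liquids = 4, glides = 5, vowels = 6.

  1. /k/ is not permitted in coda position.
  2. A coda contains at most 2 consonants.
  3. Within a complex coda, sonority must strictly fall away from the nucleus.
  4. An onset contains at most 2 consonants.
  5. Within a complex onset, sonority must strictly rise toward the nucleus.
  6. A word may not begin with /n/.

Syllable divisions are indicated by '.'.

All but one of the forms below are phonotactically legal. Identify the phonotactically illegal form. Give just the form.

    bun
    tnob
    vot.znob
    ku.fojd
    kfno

kfno

bun — σ1 onset /b/, coda /n/ ok → phonotactically legal
tnob — σ1 onset /tn/ (1→3 rises), coda /b/ ok → phonotactically legal
vot.znob — σ1 onset /v/, coda /t/ ok; σ2 onset /zn/ (2→3 rises), coda /b/ ok → phonotactically legal
ku.fojd — σ1 onset /k/, coda /∅/ ok; σ2 onset /f/, coda /jd/ (5→1 falls) ok → phonotactically legal
kfno — violates constraint 4: syllable 1 onset /kfn/ has 3 consonants (> 2) → phonotactically illegal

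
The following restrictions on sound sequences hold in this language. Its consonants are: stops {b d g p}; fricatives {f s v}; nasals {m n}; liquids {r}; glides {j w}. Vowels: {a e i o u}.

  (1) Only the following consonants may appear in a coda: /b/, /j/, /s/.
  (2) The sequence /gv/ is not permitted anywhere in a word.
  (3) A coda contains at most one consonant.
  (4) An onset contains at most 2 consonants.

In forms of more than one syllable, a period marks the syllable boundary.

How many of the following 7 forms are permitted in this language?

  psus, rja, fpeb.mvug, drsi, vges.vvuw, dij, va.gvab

3

psus — σ1 onset /ps/ (2C), coda /s/ ok → permitted
rja — σ1 onset /rj/ (2C), coda /∅/ ok → permitted
fpeb.mvug — violates constraint 1: syllable 2 coda contains /g/, which is not a licensed coda consonant → not permitted
drsi — violates constraint 4: syllable 1 onset /drs/ has 3 consonants (> 2) → not permitted
vges.vvuw — violates constraint 1: syllable 2 coda contains /w/, which is not a licensed coda consonant → not permitted
dij — σ1 onset /d/, coda /j/ ok → permitted
va.gvab — violates constraint 2: contains banned sequence /gv/ → not permitted
Permitted: psus, rja, dij → 3.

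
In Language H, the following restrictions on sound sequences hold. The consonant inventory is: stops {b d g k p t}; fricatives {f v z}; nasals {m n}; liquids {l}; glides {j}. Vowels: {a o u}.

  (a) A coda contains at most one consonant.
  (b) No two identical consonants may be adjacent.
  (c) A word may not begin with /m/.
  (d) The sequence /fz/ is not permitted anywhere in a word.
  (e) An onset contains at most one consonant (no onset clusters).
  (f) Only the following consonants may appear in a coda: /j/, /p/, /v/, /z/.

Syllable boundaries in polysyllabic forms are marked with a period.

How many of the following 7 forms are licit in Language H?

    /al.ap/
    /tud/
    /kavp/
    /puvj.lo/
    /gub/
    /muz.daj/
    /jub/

/al.ap/ — violates constraint (f): syllable 1 coda contains /l/, which is not a licensed coda consonant → illicit
/tud/ — violates constraint (f): syllable 1 coda contains /d/, which is not a licensed coda consonant → illicit
/kavp/ — violates constraint (a): syllable 1 coda /vp/ has 2 consonants (> 1) → illicit
/puvj.lo/ — violates constraint (a): syllable 1 coda /vj/ has 2 consonants (> 1) → illicit
/gub/ — violates constraint (f): syllable 1 coda contains /b/, which is not a licensed coda consonant → illicit
/muz.daj/ — violates constraint (c): word begins with /m/ → illicit
/jub/ — violates constraint (f): syllable 1 coda contains /b/, which is not a licensed coda consonant → illicit
No form is licit → 0.

0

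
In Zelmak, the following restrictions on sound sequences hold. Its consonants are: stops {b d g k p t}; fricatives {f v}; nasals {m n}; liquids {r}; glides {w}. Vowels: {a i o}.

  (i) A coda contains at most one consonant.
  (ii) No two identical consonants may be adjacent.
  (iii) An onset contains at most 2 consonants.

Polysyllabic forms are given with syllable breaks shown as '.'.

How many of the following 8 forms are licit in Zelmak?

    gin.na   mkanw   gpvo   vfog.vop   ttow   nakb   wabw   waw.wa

1

gin.na — violates constraint (ii): adjacent identical consonants /nn/ → illicit
mkanw — violates constraint (i): syllable 1 coda /nw/ has 2 consonants (> 1) → illicit
gpvo — violates constraint (iii): syllable 1 onset /gpv/ has 3 consonants (> 2) → illicit
vfog.vop — σ1 onset /vf/ (2C), coda /g/ ok; σ2 onset /v/, coda /p/ ok → licit
ttow — violates constraint (ii): adjacent identical consonants /tt/ → illicit
nakb — violates constraint (i): syllable 1 coda /kb/ has 2 consonants (> 1) → illicit
wabw — violates constraint (i): syllable 1 coda /bw/ has 2 consonants (> 1) → illicit
waw.wa — violates constraint (ii): adjacent identical consonants /ww/ → illicit
Licit: vfog.vop → 1.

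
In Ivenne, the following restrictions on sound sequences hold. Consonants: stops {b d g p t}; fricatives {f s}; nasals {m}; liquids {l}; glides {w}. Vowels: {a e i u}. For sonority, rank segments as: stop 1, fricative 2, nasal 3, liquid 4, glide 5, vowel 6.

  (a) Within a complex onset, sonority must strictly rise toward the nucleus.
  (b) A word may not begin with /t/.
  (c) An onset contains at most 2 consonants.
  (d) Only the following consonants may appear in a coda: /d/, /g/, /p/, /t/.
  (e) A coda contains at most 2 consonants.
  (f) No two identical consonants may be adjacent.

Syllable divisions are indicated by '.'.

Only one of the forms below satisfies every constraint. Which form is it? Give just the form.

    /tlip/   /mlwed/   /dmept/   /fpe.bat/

/tlip/ — violates constraint (b): word begins with /t/ → not permitted
/mlwed/ — violates constraint (c): syllable 1 onset /mlw/ has 3 consonants (> 2) → not permitted
/dmept/ — σ1 onset /dm/ (1→3 rises), coda /pt/ (2C) ok → permitted
/fpe.bat/ — violates constraint (a): syllable 1 onset /fp/: /f/ (fricative, 2) → /p/ (stop, 1) does not rise → not permitted

/dmept/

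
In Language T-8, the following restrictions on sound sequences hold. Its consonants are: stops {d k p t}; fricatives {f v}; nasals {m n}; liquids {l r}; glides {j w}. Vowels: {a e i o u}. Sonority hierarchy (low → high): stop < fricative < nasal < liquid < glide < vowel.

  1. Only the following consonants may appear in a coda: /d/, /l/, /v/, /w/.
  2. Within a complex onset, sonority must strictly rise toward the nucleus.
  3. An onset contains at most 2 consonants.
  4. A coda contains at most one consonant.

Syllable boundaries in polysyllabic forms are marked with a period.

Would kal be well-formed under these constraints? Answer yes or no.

yes

kal — σ1 onset /k/, coda /l/ ok → well-formed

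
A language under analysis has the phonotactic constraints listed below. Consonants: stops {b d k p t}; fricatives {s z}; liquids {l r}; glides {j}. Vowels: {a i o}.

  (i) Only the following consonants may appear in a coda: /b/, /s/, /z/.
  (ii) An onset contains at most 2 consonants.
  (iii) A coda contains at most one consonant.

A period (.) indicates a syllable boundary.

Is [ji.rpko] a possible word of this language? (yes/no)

no

[ji.rpko] — violates constraint (ii): syllable 2 onset /rpk/ has 3 consonants (> 2) → ill-formed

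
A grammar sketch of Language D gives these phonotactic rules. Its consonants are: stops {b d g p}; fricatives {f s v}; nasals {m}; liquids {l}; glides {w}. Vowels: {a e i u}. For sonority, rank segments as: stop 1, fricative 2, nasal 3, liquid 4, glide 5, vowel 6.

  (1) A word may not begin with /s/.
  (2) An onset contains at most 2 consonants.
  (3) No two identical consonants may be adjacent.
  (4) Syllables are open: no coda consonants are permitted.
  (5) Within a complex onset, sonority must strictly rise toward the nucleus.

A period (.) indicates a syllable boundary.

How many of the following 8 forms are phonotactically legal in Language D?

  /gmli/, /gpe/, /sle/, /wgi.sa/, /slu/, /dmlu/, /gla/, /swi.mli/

/gmli/ — violates constraint 2: syllable 1 onset /gml/ has 3 consonants (> 2) → phonotactically illegal
/gpe/ — violates constraint 5: syllable 1 onset /gp/: /g/ (stop, 1) → /p/ (stop, 1) does not rise → phonotactically illegal
/sle/ — violates constraint 1: word begins with /s/ → phonotactically illegal
/wgi.sa/ — violates constraint 5: syllable 1 onset /wg/: /w/ (glide, 5) → /g/ (stop, 1) does not rise → phonotactically illegal
/slu/ — violates constraint 1: word begins with /s/ → phonotactically illegal
/dmlu/ — violates constraint 2: syllable 1 onset /dml/ has 3 consonants (> 2) → phonotactically illegal
/gla/ — σ1 onset /gl/ (1→4 rises), coda /∅/ ok → phonotactically legal
/swi.mli/ — violates constraint 1: word begins with /s/ → phonotactically illegal
Phonotactically legal: /gla/ → 1.

1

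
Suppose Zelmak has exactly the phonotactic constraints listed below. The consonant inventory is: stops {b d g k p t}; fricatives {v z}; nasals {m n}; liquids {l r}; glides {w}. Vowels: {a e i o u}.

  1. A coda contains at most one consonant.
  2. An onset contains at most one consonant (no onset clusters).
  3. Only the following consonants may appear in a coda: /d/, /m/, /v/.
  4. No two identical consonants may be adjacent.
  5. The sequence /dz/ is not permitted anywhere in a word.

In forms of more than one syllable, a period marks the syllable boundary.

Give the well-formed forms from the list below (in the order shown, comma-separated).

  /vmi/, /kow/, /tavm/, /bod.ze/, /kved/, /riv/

/riv/

/vmi/ — violates constraint 2: syllable 1 onset /vm/ has 2 consonants (> 1) → ill-formed
/kow/ — violates constraint 3: syllable 1 coda contains /w/, which is not a licensed coda consonant → ill-formed
/tavm/ — violates constraint 1: syllable 1 coda /vm/ has 2 consonants (> 1) → ill-formed
/bod.ze/ — violates constraint 5: contains banned sequence /dz/ → ill-formed
/kved/ — violates constraint 2: syllable 1 onset /kv/ has 2 consonants (> 1) → ill-formed
/riv/ — σ1 onset /r/, coda /v/ ok → well-formed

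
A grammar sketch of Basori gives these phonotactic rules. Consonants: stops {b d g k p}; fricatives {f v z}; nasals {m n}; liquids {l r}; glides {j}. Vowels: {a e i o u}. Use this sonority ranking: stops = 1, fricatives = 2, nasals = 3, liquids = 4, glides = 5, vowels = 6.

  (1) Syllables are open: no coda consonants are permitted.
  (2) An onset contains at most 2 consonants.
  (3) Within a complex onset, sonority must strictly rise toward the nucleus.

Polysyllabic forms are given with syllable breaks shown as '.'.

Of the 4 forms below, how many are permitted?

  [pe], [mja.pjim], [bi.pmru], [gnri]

1

[pe] — σ1 onset /p/, coda /∅/ ok → permitted
[mja.pjim] — violates constraint 1: syllable 2 coda /m/ has 1 consonant (> 0) → not permitted
[bi.pmru] — violates constraint 2: syllable 2 onset /pmr/ has 3 consonants (> 2) → not permitted
[gnri] — violates constraint 2: syllable 1 onset /gnr/ has 3 consonants (> 2) → not permitted
Permitted: [pe] → 1.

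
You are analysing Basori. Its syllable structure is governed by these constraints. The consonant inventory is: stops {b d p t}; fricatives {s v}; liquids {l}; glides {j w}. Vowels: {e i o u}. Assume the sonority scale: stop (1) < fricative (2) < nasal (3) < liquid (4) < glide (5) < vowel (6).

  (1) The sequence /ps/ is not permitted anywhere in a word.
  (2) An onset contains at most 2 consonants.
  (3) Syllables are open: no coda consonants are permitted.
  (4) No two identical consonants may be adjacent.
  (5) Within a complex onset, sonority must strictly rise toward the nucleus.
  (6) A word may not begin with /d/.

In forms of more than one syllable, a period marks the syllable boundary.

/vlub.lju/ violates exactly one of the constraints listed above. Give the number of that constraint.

3

/vlub.lju/: syllable 1 coda /b/ has 1 consonant (> 0).
This is a violation of constraint 3: "Syllables are open: no coda consonants are permitted."
The remaining constraints (1, 2, 4, 5, 6) are satisfied.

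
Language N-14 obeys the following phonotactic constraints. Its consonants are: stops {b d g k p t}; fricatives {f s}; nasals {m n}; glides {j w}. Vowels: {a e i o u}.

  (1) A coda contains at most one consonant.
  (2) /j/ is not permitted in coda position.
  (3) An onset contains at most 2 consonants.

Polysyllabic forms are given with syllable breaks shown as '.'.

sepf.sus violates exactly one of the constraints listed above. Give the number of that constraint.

sepf.sus: syllable 1 coda /pf/ has 2 consonants (> 1).
This is a violation of constraint 1: "A coda contains at most one consonant."
The remaining constraints (2, 3) are satisfied.

1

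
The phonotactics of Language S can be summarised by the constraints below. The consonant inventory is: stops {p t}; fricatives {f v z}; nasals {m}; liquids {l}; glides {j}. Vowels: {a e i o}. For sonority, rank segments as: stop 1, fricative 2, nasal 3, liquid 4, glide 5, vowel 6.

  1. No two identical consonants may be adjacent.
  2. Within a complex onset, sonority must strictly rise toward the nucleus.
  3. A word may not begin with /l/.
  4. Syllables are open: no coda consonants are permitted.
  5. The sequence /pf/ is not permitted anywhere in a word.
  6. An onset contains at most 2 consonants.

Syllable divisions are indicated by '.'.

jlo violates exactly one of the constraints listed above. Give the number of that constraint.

2

jlo: syllable 1 onset /jl/: /j/ (glide, 5) → /l/ (liquid, 4) does not rise.
This is a violation of constraint 2: "Within a complex onset, sonority must strictly rise toward the nucleus."
The remaining constraints (1, 3, 4, 5, 6) are satisfied.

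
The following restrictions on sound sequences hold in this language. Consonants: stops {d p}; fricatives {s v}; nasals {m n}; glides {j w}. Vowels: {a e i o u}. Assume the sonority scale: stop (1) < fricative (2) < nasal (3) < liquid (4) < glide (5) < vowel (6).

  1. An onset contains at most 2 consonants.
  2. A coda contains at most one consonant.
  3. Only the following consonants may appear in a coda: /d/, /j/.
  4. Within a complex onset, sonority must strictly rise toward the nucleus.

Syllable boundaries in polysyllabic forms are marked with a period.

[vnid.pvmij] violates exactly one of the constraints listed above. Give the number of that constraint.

1

[vnid.pvmij]: syllable 2 onset /pvm/ has 3 consonants (> 2).
This is a violation of constraint 1: "An onset contains at most 2 consonants."
The remaining constraints (2, 3, 4) are satisfied.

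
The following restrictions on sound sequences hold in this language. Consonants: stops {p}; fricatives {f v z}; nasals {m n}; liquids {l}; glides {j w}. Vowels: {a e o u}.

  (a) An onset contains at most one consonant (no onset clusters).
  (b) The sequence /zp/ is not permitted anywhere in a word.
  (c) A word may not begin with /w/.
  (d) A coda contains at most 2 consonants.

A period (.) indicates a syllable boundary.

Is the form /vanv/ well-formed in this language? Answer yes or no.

/vanv/ — σ1 onset /v/, coda /nv/ (2C) ok → well-formed

yes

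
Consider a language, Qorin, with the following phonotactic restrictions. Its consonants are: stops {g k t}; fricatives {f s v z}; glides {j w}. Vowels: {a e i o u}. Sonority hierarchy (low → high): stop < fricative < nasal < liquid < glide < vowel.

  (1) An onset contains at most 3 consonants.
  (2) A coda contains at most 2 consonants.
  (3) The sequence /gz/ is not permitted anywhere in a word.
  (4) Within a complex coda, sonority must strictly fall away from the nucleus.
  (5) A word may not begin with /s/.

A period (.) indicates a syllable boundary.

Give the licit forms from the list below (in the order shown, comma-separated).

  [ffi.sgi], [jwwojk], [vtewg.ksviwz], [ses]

[ffi.sgi] — σ1 onset /ff/ (2C), coda /∅/ ok; σ2 onset /sg/ (2C), coda /∅/ ok → licit
[jwwojk] — σ1 onset /jww/ (3C), coda /jk/ (5→1 falls) ok → licit
[vtewg.ksviwz] — σ1 onset /vt/ (2C), coda /wg/ (5→1 falls) ok; σ2 onset /ksv/ (3C), coda /wz/ (5→2 falls) ok → licit
[ses] — violates constraint 5: word begins with /s/ → illicit

[ffi.sgi], [jwwojk], [vtewg.ksviwz]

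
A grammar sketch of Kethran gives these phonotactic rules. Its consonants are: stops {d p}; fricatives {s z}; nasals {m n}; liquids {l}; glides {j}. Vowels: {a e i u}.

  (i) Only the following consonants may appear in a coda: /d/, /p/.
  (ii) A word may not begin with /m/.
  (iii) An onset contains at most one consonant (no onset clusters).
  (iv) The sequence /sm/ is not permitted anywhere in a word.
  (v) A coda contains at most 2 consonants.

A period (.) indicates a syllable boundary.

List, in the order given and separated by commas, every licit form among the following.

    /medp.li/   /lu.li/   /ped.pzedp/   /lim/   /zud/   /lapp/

/medp.li/ — violates constraint (ii): word begins with /m/ → illicit
/lu.li/ — σ1 onset /l/, coda /∅/ ok; σ2 onset /l/, coda /∅/ ok → licit
/ped.pzedp/ — violates constraint (iii): syllable 2 onset /pz/ has 2 consonants (> 1) → illicit
/lim/ — violates constraint (i): syllable 1 coda contains /m/, which is not a licensed coda consonant → illicit
/zud/ — σ1 onset /z/, coda /d/ ok → licit
/lapp/ — σ1 onset /l/, coda /pp/ (2C) ok → licit

/lu.li/, /zud/, /lapp/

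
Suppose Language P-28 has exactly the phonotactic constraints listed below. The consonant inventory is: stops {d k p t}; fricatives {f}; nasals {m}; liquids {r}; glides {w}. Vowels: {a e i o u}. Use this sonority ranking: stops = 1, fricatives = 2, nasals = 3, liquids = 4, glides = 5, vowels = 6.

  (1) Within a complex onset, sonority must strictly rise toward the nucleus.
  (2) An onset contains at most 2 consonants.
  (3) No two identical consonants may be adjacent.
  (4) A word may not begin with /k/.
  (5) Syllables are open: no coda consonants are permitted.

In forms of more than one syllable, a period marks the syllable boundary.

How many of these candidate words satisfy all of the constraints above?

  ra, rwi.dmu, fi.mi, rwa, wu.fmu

5

ra — σ1 onset /r/, coda /∅/ ok → licit
rwi.dmu — σ1 onset /rw/ (4→5 rises), coda /∅/ ok; σ2 onset /dm/ (1→3 rises), coda /∅/ ok → licit
fi.mi — σ1 onset /f/, coda /∅/ ok; σ2 onset /m/, coda /∅/ ok → licit
rwa — σ1 onset /rw/ (4→5 rises), coda /∅/ ok → licit
wu.fmu — σ1 onset /w/, coda /∅/ ok; σ2 onset /fm/ (2→3 rises), coda /∅/ ok → licit
Licit: ra, rwi.dmu, fi.mi, rwa, wu.fmu → 5.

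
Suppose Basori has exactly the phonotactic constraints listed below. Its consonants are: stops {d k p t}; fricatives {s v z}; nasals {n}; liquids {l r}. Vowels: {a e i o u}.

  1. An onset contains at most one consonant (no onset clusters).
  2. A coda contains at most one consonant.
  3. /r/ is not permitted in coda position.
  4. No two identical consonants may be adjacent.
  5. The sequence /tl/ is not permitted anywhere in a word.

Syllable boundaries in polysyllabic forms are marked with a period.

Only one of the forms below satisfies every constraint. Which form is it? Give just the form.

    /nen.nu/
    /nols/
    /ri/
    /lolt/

/nen.nu/ — violates constraint 4: adjacent identical consonants /nn/ → ill-formed
/nols/ — violates constraint 2: syllable 1 coda /ls/ has 2 consonants (> 1) → ill-formed
/ri/ — σ1 onset /r/, coda /∅/ ok → well-formed
/lolt/ — violates constraint 2: syllable 1 coda /lt/ has 2 consonants (> 1) → ill-formed

/ri/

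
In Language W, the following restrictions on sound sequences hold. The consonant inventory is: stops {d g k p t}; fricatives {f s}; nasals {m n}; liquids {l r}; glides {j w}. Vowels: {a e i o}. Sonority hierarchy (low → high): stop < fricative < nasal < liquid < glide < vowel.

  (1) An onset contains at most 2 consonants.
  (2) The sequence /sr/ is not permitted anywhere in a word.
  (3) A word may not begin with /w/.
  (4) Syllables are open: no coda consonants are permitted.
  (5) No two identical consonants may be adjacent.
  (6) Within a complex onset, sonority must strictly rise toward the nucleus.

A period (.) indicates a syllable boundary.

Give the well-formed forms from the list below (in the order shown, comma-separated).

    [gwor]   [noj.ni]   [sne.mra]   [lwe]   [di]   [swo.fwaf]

[gwor] — violates constraint 4: syllable 1 coda /r/ has 1 consonant (> 0) → ill-formed
[noj.ni] — violates constraint 4: syllable 1 coda /j/ has 1 consonant (> 0) → ill-formed
[sne.mra] — σ1 onset /sn/ (2→3 rises), coda /∅/ ok; σ2 onset /mr/ (3→4 rises), coda /∅/ ok → well-formed
[lwe] — σ1 onset /lw/ (4→5 rises), coda /∅/ ok → well-formed
[di] — σ1 onset /d/, coda /∅/ ok → well-formed
[swo.fwaf] — violates constraint 4: syllable 2 coda /f/ has 1 consonant (> 0) → ill-formed

[sne.mra], [lwe], [di]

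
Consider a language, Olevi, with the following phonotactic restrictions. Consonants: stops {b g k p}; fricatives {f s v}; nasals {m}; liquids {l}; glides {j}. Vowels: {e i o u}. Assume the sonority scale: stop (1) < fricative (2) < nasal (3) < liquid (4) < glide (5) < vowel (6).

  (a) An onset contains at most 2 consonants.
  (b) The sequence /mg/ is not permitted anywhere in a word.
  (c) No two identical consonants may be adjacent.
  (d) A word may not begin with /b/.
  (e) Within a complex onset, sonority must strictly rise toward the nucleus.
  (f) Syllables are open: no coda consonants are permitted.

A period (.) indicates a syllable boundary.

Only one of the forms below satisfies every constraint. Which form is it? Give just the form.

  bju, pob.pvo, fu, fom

fu

bju — violates constraint (d): word begins with /b/ → illicit
pob.pvo — violates constraint (f): syllable 1 coda /b/ has 1 consonant (> 0) → illicit
fu — σ1 onset /f/, coda /∅/ ok → licit
fom — violates constraint (f): syllable 1 coda /m/ has 1 consonant (> 0) → illicit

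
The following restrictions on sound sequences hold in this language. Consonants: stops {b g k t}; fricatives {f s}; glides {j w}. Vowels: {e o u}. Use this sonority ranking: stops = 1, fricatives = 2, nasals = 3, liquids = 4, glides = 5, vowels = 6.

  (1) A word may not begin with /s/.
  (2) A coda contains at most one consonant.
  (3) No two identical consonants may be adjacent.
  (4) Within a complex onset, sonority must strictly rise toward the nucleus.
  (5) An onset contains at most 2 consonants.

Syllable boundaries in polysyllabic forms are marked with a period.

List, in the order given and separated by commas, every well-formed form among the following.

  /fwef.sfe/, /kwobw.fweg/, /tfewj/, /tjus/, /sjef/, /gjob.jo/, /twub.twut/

/tjus/, /gjob.jo/, /twub.twut/

/fwef.sfe/ — violates constraint 4: syllable 2 onset /sf/: /s/ (fricative, 2) → /f/ (fricative, 2) does not rise → ill-formed
/kwobw.fweg/ — violates constraint 2: syllable 1 coda /bw/ has 2 consonants (> 1) → ill-formed
/tfewj/ — violates constraint 2: syllable 1 coda /wj/ has 2 consonants (> 1) → ill-formed
/tjus/ — σ1 onset /tj/ (1→5 rises), coda /s/ ok → well-formed
/sjef/ — violates constraint 1: word begins with /s/ → ill-formed
/gjob.jo/ — σ1 onset /gj/ (1→5 rises), coda /b/ ok; σ2 onset /j/, coda /∅/ ok → well-formed
/twub.twut/ — σ1 onset /tw/ (1→5 rises), coda /b/ ok; σ2 onset /tw/ (1→5 rises), coda /t/ ok → well-formed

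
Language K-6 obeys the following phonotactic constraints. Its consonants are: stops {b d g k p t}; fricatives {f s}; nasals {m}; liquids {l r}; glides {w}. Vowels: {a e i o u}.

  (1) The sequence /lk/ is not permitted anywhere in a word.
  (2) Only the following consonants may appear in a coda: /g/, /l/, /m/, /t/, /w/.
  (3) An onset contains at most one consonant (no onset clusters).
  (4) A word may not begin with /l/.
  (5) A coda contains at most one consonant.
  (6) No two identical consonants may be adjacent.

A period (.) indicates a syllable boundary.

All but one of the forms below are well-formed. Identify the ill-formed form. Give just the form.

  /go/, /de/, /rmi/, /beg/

/rmi/

/go/ — σ1 onset /g/, coda /∅/ ok → well-formed
/de/ — σ1 onset /d/, coda /∅/ ok → well-formed
/rmi/ — violates constraint 3: syllable 1 onset /rm/ has 2 consonants (> 1) → ill-formed
/beg/ — σ1 onset /b/, coda /g/ ok → well-formed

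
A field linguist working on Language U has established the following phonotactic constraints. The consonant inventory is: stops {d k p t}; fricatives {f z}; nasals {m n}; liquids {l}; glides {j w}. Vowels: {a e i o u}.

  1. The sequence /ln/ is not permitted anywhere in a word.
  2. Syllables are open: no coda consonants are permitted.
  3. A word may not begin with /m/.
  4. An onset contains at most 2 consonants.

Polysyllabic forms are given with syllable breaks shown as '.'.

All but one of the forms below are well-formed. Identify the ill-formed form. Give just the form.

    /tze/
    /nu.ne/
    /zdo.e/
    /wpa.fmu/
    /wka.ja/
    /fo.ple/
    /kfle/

/tze/ — σ1 onset /tz/ (2C), coda /∅/ ok → well-formed
/nu.ne/ — σ1 onset /n/, coda /∅/ ok; σ2 onset /n/, coda /∅/ ok → well-formed
/zdo.e/ — σ1 onset /zd/ (2C), coda /∅/ ok; σ2 onset /∅/, coda /∅/ ok → well-formed
/wpa.fmu/ — σ1 onset /wp/ (2C), coda /∅/ ok; σ2 onset /fm/ (2C), coda /∅/ ok → well-formed
/wka.ja/ — σ1 onset /wk/ (2C), coda /∅/ ok; σ2 onset /j/, coda /∅/ ok → well-formed
/fo.ple/ — σ1 onset /f/, coda /∅/ ok; σ2 onset /pl/ (2C), coda /∅/ ok → well-formed
/kfle/ — violates constraint 4: syllable 1 onset /kfl/ has 3 consonants (> 2) → ill-formed

/kfle/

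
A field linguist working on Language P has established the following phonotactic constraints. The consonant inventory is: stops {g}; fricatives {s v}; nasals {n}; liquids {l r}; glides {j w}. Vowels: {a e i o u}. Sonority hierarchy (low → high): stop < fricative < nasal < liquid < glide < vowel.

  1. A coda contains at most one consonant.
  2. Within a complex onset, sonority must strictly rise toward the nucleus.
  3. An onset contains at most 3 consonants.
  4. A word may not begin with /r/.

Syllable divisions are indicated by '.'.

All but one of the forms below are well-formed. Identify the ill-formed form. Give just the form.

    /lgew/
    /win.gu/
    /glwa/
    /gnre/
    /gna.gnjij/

/lgew/ — violates constraint 2: syllable 1 onset /lg/: /l/ (liquid, 4) → /g/ (stop, 1) does not rise → ill-formed
/win.gu/ — σ1 onset /w/, coda /n/ ok; σ2 onset /g/, coda /∅/ ok → well-formed
/glwa/ — σ1 onset /glw/ (1→4→5 rises), coda /∅/ ok → well-formed
/gnre/ — σ1 onset /gnr/ (1→3→4 rises), coda /∅/ ok → well-formed
/gna.gnjij/ — σ1 onset /gn/ (1→3 rises), coda /∅/ ok; σ2 onset /gnj/ (1→3→5 rises), coda /j/ ok → well-formed

/lgew/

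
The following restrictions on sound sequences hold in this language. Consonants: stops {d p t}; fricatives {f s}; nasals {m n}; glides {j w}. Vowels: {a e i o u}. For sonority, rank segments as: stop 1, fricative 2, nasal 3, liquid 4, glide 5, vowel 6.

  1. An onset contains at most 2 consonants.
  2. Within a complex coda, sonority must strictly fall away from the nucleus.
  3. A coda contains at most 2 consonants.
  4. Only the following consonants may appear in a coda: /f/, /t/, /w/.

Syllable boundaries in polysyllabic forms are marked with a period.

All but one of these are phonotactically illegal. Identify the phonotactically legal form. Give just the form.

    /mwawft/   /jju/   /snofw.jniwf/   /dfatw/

/mwawft/ — violates constraint 3: syllable 1 coda /wft/ has 3 consonants (> 2) → phonotactically illegal
/jju/ — σ1 onset /jj/ (2C), coda /∅/ ok → phonotactically legal
/snofw.jniwf/ — violates constraint 2: syllable 1 coda /fw/: /f/ (fricative, 2) → /w/ (glide, 5) does not fall → phonotactically illegal
/dfatw/ — violates constraint 2: syllable 1 coda /tw/: /t/ (stop, 1) → /w/ (glide, 5) does not fall → phonotactically illegal

/jju/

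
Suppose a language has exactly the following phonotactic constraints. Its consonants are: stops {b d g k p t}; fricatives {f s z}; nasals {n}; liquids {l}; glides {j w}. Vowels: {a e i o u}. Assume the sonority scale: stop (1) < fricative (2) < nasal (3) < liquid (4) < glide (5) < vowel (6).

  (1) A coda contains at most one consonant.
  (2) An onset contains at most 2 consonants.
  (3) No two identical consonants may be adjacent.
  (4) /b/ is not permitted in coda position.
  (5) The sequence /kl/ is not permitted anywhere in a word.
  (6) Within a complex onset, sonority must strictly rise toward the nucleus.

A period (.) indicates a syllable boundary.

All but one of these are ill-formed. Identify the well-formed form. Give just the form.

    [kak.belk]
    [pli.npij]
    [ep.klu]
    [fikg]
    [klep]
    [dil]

[dil]

[kak.belk] — violates constraint 1: syllable 2 coda /lk/ has 2 consonants (> 1) → ill-formed
[pli.npij] — violates constraint 6: syllable 2 onset /np/: /n/ (nasal, 3) → /p/ (stop, 1) does not rise → ill-formed
[ep.klu] — violates constraint 5: contains banned sequence /kl/ → ill-formed
[fikg] — violates constraint 1: syllable 1 coda /kg/ has 2 consonants (> 1) → ill-formed
[klep] — violates constraint 5: contains banned sequence /kl/ → ill-formed
[dil] — σ1 onset /d/, coda /l/ ok → well-formed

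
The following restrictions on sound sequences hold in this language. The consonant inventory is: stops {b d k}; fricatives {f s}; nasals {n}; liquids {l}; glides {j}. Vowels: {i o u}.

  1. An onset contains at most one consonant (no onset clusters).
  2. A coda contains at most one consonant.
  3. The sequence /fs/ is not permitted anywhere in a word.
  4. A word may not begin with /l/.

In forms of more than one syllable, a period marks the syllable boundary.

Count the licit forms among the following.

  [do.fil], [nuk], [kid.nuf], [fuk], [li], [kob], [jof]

6

[do.fil] — σ1 onset /d/, coda /∅/ ok; σ2 onset /f/, coda /l/ ok → licit
[nuk] — σ1 onset /n/, coda /k/ ok → licit
[kid.nuf] — σ1 onset /k/, coda /d/ ok; σ2 onset /n/, coda /f/ ok → licit
[fuk] — σ1 onset /f/, coda /k/ ok → licit
[li] — violates constraint 4: word begins with /l/ → illicit
[kob] — σ1 onset /k/, coda /b/ ok → licit
[jof] — σ1 onset /j/, coda /f/ ok → licit
Licit: [do.fil], [nuk], [kid.nuf], [fuk], [kob], [jof] → 6.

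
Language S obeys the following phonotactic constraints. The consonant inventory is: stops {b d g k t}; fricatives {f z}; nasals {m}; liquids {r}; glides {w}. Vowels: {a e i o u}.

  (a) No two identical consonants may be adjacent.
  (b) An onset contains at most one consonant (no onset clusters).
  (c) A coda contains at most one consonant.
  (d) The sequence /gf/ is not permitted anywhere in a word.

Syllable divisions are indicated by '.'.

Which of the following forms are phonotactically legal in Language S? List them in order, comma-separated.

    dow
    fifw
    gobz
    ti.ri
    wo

dow — σ1 onset /d/, coda /w/ ok → phonotactically legal
fifw — violates constraint (c): syllable 1 coda /fw/ has 2 consonants (> 1) → phonotactically illegal
gobz — violates constraint (c): syllable 1 coda /bz/ has 2 consonants (> 1) → phonotactically illegal
ti.ri — σ1 onset /t/, coda /∅/ ok; σ2 onset /r/, coda /∅/ ok → phonotactically legal
wo — σ1 onset /w/, coda /∅/ ok → phonotactically legal

dow, ti.ri, wo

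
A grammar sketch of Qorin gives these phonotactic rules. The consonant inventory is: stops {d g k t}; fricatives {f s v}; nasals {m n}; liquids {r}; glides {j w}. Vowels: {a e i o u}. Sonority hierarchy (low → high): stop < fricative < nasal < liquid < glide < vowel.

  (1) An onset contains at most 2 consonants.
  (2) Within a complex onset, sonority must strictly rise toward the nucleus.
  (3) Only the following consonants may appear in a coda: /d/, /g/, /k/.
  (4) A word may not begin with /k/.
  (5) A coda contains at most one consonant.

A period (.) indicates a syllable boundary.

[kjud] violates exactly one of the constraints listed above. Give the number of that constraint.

[kjud]: word begins with /k/.
This is a violation of constraint 4: "A word may not begin with /k/."
The remaining constraints (1, 2, 3, 5) are satisfied.

4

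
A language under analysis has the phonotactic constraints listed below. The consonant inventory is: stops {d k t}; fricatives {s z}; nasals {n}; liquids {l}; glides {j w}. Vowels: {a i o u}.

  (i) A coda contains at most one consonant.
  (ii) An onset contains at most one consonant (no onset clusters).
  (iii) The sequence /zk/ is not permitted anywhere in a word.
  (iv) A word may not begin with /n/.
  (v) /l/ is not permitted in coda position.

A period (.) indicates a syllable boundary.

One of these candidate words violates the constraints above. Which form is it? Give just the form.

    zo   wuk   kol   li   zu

zo — σ1 onset /z/, coda /∅/ ok → well-formed
wuk — σ1 onset /w/, coda /k/ ok → well-formed
kol — violates constraint (v): syllable 1 coda contains /l/ → ill-formed
li — σ1 onset /l/, coda /∅/ ok → well-formed
zu — σ1 onset /z/, coda /∅/ ok → well-formed

kol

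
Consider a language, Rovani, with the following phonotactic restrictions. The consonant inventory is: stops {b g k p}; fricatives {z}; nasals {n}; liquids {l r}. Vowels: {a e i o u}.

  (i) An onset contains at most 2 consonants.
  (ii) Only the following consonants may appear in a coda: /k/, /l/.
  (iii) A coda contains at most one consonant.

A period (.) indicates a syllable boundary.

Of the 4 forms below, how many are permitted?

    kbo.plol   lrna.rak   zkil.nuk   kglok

kbo.plol — σ1 onset /kb/ (2C), coda /∅/ ok; σ2 onset /pl/ (2C), coda /l/ ok → permitted
lrna.rak — violates constraint (i): syllable 1 onset /lrn/ has 3 consonants (> 2) → not permitted
zkil.nuk — σ1 onset /zk/ (2C), coda /l/ ok; σ2 onset /n/, coda /k/ ok → permitted
kglok — violates constraint (i): syllable 1 onset /kgl/ has 3 consonants (> 2) → not permitted
Permitted: kbo.plol, zkil.nuk → 2.

2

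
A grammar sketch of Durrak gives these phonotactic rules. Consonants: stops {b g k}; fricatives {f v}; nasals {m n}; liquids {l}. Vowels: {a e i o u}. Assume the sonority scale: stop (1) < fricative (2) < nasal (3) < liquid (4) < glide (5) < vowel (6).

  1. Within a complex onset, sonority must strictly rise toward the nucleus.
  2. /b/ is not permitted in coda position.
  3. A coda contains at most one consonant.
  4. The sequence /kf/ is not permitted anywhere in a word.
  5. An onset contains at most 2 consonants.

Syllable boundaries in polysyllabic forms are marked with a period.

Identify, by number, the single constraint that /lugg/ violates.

/lugg/: syllable 1 coda /gg/ has 2 consonants (> 1).
This is a violation of constraint 3: "A coda contains at most one consonant."
The remaining constraints (1, 2, 4, 5) are satisfied.

3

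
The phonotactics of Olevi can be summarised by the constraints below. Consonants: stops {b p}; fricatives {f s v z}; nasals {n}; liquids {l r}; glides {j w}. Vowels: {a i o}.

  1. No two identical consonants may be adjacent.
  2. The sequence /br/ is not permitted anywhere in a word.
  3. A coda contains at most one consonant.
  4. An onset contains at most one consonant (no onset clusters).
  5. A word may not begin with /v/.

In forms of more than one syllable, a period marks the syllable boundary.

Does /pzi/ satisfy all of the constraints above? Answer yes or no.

no

/pzi/ — violates constraint 4: syllable 1 onset /pz/ has 2 consonants (> 1) → phonotactically illegal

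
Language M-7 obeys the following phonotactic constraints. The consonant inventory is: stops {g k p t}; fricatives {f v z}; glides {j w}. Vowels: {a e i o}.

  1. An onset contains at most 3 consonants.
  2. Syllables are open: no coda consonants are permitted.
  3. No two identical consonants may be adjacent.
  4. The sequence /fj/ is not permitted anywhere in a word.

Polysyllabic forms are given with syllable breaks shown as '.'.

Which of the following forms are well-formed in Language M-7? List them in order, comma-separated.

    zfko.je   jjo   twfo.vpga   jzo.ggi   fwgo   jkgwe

zfko.je, twfo.vpga, fwgo

zfko.je — σ1 onset /zfk/ (3C), coda /∅/ ok; σ2 onset /j/, coda /∅/ ok → well-formed
jjo — violates constraint 3: adjacent identical consonants /jj/ → ill-formed
twfo.vpga — σ1 onset /twf/ (3C), coda /∅/ ok; σ2 onset /vpg/ (3C), coda /∅/ ok → well-formed
jzo.ggi — violates constraint 3: adjacent identical consonants /gg/ → ill-formed
fwgo — σ1 onset /fwg/ (3C), coda /∅/ ok → well-formed
jkgwe — violates constraint 1: syllable 1 onset /jkgw/ has 4 consonants (> 3) → ill-formed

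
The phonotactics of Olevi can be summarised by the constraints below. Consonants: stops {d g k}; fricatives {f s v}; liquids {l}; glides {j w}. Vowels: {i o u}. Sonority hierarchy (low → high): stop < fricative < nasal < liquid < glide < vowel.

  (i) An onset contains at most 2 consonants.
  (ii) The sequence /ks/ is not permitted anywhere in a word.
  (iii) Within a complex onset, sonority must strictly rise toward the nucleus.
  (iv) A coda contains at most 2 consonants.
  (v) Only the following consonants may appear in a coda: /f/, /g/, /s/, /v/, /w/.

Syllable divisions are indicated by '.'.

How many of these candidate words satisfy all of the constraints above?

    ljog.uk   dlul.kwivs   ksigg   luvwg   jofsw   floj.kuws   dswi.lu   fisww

0

ljog.uk — violates constraint (v): syllable 2 coda contains /k/, which is not a licensed coda consonant → not permitted
dlul.kwivs — violates constraint (v): syllable 1 coda contains /l/, which is not a licensed coda consonant → not permitted
ksigg — violates constraint (ii): contains banned sequence /ks/ → not permitted
luvwg — violates constraint (iv): syllable 1 coda /vwg/ has 3 consonants (> 2) → not permitted
jofsw — violates constraint (iv): syllable 1 coda /fsw/ has 3 consonants (> 2) → not permitted
floj.kuws — violates constraint (v): syllable 1 coda contains /j/, which is not a licensed coda consonant → not permitted
dswi.lu — violates constraint (i): syllable 1 onset /dsw/ has 3 consonants (> 2) → not permitted
fisww — violates constraint (iv): syllable 1 coda /sww/ has 3 consonants (> 2) → not permitted
No form is permitted → 0.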